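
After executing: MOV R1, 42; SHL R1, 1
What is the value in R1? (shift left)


Register state trace:
  MOV R1, 42  → R1 = 42
  SHL R1, 1  → R1 = 42 << 1 = 42 * 2^1 = 84
Final: R1 = 84

84


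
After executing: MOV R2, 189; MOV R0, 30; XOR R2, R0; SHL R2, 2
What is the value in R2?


Register state trace:
  MOV R2, 189  → R2 = 189 (0b10111101)
  MOV R0, 30  → R0 = 30 (0b00011110)
  XOR R2, R0  → R2 = 189 XOR 30 = 163 (0b10100011)
  SHL R2, 2  → R2 = 163 << 2 = 652
Final: R2 = 652

652


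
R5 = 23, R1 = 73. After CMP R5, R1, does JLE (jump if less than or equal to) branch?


Trace:
  R5 = 23, R1 = 73
  CMP R5, R1  → compares 23 vs 73
  JLE checks: is 23 less than or equal to 73?
  23 < 73, so condition is true
Branch taken: Yes

Yes


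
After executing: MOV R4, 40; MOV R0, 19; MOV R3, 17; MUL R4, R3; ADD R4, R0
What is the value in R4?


Register state trace:
  MOV R4, 40  → R4 = 40
  MOV R0, 19  → R0 = 19
  MOV R3, 17  → R3 = 17
  MUL R4, R3  → R4 = 40 * 17 = 680
  ADD R4, R0  → R4 = 680 + 19 = 699
Final: R4 = 699

699


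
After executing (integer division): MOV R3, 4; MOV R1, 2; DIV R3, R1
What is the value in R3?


Register state trace:
  MOV R3, 4  → R3 = 4
  MOV R1, 2  → R1 = 2
  DIV R3, R1  → R3 = 4 // 2 = 2
Final: R3 = 2

2


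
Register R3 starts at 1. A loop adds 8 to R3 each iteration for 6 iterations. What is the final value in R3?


Starting value: R3 = 1
  Iter 1: R3 = 1 + 8 = 9
  Iter 2: R3 = 9 + 8 = 17
  Iter 3: R3 = 17 + 8 = 25
  Iter 4: R3 = 25 + 8 = 33
  Iter 5: R3 = 33 + 8 = 41
  Iter 6: R3 = 41 + 8 = 49
Final: R3 = 49

49


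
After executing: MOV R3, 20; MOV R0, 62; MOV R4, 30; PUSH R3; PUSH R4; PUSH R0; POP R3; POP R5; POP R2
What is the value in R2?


Stack trace (top is rightmost):
  MOV R3, 20  → R3 = 20
  MOV R0, 62  → R0 = 62
  MOV R4, 30  → R4 = 30
  PUSH R3  → stack: [20]
  PUSH R4  → stack: [20, 30]
  PUSH R0  → stack: [20, 30, 62]
  POP R3  → R3 = 62, stack: [20, 30]
  POP R5  → R5 = 30, stack: [20]
  POP R2  → R2 = 20, stack: []
Final: R2 = 20

20


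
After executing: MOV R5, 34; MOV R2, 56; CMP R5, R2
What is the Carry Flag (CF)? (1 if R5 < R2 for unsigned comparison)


Register state trace:
  MOV R5, 34  → R5 = 34
  MOV R2, 56  → R2 = 56
  CMP R5, R2  → unsigned 34 - 56: borrow occurs
  34 < 56, so CF = 1
CF = 1

1


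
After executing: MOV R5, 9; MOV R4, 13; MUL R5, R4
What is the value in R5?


Register state trace:
  MOV R5, 9  → R5 = 9
  MOV R4, 13  → R4 = 13
  MUL R5, R4  → R5 = 9 * 13 = 117
Final: R5 = 117

117


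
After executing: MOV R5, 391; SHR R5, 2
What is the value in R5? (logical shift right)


Register state trace:
  MOV R5, 391  → R5 = 391
  SHR R5, 2  → R5 = 391 >> 2 = 391 // 2^2 = 97
Final: R5 = 97

97


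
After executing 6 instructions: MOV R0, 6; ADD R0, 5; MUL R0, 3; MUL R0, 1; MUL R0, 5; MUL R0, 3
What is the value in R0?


Register state trace:
  MOV R0, 6  → R0 = 6
  ADD R0, 5  → R0 = 6 + 5 = 11
  MUL R0, 3  → R0 = 11 * 3 = 33
  MUL R0, 1  → R0 = 33 * 1 = 33
  MUL R0, 5  → R0 = 33 * 5 = 165
  MUL R0, 3  → R0 = 165 * 3 = 495
Final: R0 = 495

495


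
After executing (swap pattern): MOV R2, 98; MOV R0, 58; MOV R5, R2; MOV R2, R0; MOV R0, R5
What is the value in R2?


Register state trace (swap pattern):
  MOV R2, 98  → R2 = 98
  MOV R0, 58  → R0 = 58
  MOV R5, R2  → R5 = 98  (save R2)
  MOV R2, R0  → R2 = 58  (R2 gets R0's value)
  MOV R0, R5  → R0 = 98  (R0 gets saved value)
Final: R2 = 58

58


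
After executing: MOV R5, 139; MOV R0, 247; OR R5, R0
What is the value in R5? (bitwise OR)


Register state trace:
  MOV R5, 139  → R5 = 139 (0b10001011)
  MOV R0, 247  → R0 = 247 (0b11110111)
  OR R5, R0   → R5 = 139 OR 247 = 255 (0b11111111)
Final: R5 = 255

255


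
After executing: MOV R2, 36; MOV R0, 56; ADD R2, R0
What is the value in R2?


Register state trace:
  MOV R2, 36  → R2 = 36
  MOV R0, 56  → R0 = 56
  ADD R2, R0  → R2 = 36 + 56 = 92
Final: R2 = 92

92


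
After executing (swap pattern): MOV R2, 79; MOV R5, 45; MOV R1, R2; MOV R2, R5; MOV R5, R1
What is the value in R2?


Register state trace (swap pattern):
  MOV R2, 79  → R2 = 79
  MOV R5, 45  → R5 = 45
  MOV R1, R2  → R1 = 79  (save R2)
  MOV R2, R5  → R2 = 45  (R2 gets R5's value)
  MOV R5, R1  → R5 = 79  (R5 gets saved value)
Final: R2 = 45

45


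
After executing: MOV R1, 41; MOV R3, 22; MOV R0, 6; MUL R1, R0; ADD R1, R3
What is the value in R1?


Register state trace:
  MOV R1, 41  → R1 = 41
  MOV R3, 22  → R3 = 22
  MOV R0, 6  → R0 = 6
  MUL R1, R0  → R1 = 41 * 6 = 246
  ADD R1, R3  → R1 = 246 + 22 = 268
Final: R1 = 268

268


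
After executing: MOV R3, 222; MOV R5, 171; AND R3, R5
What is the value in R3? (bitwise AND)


Register state trace:
  MOV R3, 222  → R3 = 222 (0b11011110)
  MOV R5, 171  → R5 = 171 (0b10101011)
  AND R3, R5  → R3 = 222 AND 171 = 138 (0b10001010)
Final: R3 = 138

138


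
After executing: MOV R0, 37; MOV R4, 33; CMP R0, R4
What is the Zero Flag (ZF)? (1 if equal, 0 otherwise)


Register state trace:
  MOV R0, 37  → R0 = 37
  MOV R4, 33  → R4 = 33
  CMP R0, R4  → computes 37 - 33 = 4
  Result is nonzero, so values are not equal
ZF = 0

0


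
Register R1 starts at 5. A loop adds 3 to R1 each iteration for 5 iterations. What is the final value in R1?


Starting value: R1 = 5
  Iter 1: R1 = 5 + 3 = 8
  Iter 2: R1 = 8 + 3 = 11
  Iter 3: R1 = 11 + 3 = 14
  Iter 4: R1 = 14 + 3 = 17
  Iter 5: R1 = 17 + 3 = 20
Final: R1 = 20

20


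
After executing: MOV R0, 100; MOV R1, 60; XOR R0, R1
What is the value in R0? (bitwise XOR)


Register state trace:
  MOV R0, 100  → R0 = 100 (0b01100100)
  MOV R1, 60  → R1 = 60 (0b00111100)
  XOR R0, R1  → R0 = 100 XOR 60 = 88 (0b01011000)
Final: R0 = 88

88


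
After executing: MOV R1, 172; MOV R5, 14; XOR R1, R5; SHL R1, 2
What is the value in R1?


Register state trace:
  MOV R1, 172  → R1 = 172 (0b10101100)
  MOV R5, 14  → R5 = 14 (0b00001110)
  XOR R1, R5  → R1 = 172 XOR 14 = 162 (0b10100010)
  SHL R1, 2  → R1 = 162 << 2 = 648
Final: R1 = 648

648


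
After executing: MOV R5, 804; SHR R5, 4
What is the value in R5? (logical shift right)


Register state trace:
  MOV R5, 804  → R5 = 804
  SHR R5, 4  → R5 = 804 >> 4 = 804 // 2^4 = 50
Final: R5 = 50

50


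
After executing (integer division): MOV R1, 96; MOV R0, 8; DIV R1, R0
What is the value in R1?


Register state trace:
  MOV R1, 96  → R1 = 96
  MOV R0, 8  → R0 = 8
  DIV R1, R0  → R1 = 96 // 8 = 12
Final: R1 = 12

12


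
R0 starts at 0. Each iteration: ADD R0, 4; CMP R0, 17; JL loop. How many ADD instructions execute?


Loop trace (R0 starts at 0, target 17, step 4):
  ADD #1: R0 = 0 + 4 = 4  → 4 < 17, loop
  ADD #2: R0 = 4 + 4 = 8  → 8 < 17, loop
  ADD #3: R0 = 8 + 4 = 12  → 12 < 17, loop
  ADD #4: R0 = 12 + 4 = 16  → 16 < 17, loop
  ADD #5: R0 = 16 + 4 = 20  → 20 >= 17, exit
Total ADD instructions: 5

5


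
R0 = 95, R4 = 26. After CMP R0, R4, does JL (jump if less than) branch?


Trace:
  R0 = 95, R4 = 26
  CMP R0, R4  → compares 95 vs 26
  JL checks: is 95 less than 26?
  95 > 26, so condition is false
Branch taken: No

No


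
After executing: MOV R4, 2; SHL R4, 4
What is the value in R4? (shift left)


Register state trace:
  MOV R4, 2  → R4 = 2
  SHL R4, 4  → R4 = 2 << 4 = 2 * 2^4 = 32
Final: R4 = 32

32


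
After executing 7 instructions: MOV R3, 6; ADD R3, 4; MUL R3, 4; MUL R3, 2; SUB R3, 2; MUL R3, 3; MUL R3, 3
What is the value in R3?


Register state trace:
  MOV R3, 6  → R3 = 6
  ADD R3, 4  → R3 = 6 + 4 = 10
  MUL R3, 4  → R3 = 10 * 4 = 40
  MUL R3, 2  → R3 = 40 * 2 = 80
  SUB R3, 2  → R3 = 80 - 2 = 78
  MUL R3, 3  → R3 = 78 * 3 = 234
  MUL R3, 3  → R3 = 234 * 3 = 702
Final: R3 = 702

702


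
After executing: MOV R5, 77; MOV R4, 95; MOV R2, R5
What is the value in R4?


Register state trace:
  MOV R5, 77  → R5 = 77
  MOV R4, 95  → R4 = 95
  MOV R2, R5  → R2 = 77
Final: R4 = 95

95


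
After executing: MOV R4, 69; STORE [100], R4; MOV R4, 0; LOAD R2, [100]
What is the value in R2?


Register and memory trace:
  MOV R4, 69  → R4 = 69
  STORE [100], R4  → mem[100] = 69
  MOV R4, 0  → R4 = 0
  LOAD R2, [100]  → R2 = mem[100] = 69
Final: R2 = 69

69


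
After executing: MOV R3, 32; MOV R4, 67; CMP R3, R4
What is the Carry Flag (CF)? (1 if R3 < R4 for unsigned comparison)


Register state trace:
  MOV R3, 32  → R3 = 32
  MOV R4, 67  → R4 = 67
  CMP R3, R4  → unsigned 32 - 67: borrow occurs
  32 < 67, so CF = 1
CF = 1

1


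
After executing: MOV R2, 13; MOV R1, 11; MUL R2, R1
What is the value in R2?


Register state trace:
  MOV R2, 13  → R2 = 13
  MOV R1, 11  → R1 = 11
  MUL R2, R1  → R2 = 13 * 11 = 143
Final: R2 = 143

143


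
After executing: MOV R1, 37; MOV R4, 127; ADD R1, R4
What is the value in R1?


Register state trace:
  MOV R1, 37  → R1 = 37
  MOV R4, 127  → R4 = 127
  ADD R1, R4  → R1 = 37 + 127 = 164
Final: R1 = 164

164


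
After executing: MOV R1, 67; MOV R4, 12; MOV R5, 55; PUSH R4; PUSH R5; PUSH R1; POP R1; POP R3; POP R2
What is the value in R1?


Stack trace (top is rightmost):
  MOV R1, 67  → R1 = 67
  MOV R4, 12  → R4 = 12
  MOV R5, 55  → R5 = 55
  PUSH R4  → stack: [12]
  PUSH R5  → stack: [12, 55]
  PUSH R1  → stack: [12, 55, 67]
  POP R1  → R1 = 67, stack: [12, 55]
  POP R3  → R3 = 55, stack: [12]
  POP R2  → R2 = 12, stack: []
Final: R1 = 67

67


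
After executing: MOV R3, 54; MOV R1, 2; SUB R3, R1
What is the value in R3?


Register state trace:
  MOV R3, 54  → R3 = 54
  MOV R1, 2  → R1 = 2
  SUB R3, R1  → R3 = 54 - 2 = 52
Final: R3 = 52

52


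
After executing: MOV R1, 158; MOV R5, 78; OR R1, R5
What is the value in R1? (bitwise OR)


Register state trace:
  MOV R1, 158  → R1 = 158 (0b10011110)
  MOV R5, 78  → R5 = 78 (0b01001110)
  OR R1, R5   → R1 = 158 OR 78 = 222 (0b11011110)
Final: R1 = 222

222


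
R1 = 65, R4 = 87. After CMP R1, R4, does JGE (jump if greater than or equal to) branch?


Trace:
  R1 = 65, R4 = 87
  CMP R1, R4  → compares 65 vs 87
  JGE checks: is 65 greater than or equal to 87?
  65 < 87, so condition is false
Branch taken: No

No


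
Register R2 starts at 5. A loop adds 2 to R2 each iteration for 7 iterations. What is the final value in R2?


Starting value: R2 = 5
  Iter 1: R2 = 5 + 2 = 7
  Iter 2: R2 = 7 + 2 = 9
  Iter 3: R2 = 9 + 2 = 11
  Iter 4: R2 = 11 + 2 = 13
  Iter 5: R2 = 13 + 2 = 15
  Iter 6: R2 = 15 + 2 = 17
  Iter 7: R2 = 17 + 2 = 19
Final: R2 = 19

19


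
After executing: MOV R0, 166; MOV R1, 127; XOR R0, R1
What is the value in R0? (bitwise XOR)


Register state trace:
  MOV R0, 166  → R0 = 166 (0b10100110)
  MOV R1, 127  → R1 = 127 (0b01111111)
  XOR R0, R1  → R0 = 166 XOR 127 = 217 (0b11011001)
Final: R0 = 217

217


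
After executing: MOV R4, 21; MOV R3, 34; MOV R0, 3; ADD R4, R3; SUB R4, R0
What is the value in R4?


Register state trace:
  MOV R4, 21  → R4 = 21
  MOV R3, 34  → R3 = 34
  MOV R0, 3  → R0 = 3
  ADD R4, R3  → R4 = 21 + 34 = 55
  SUB R4, R0  → R4 = 55 - 3 = 52
Final: R4 = 52

52


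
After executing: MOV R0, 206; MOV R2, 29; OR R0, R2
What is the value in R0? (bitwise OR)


Register state trace:
  MOV R0, 206  → R0 = 206 (0b11001110)
  MOV R2, 29  → R2 = 29 (0b00011101)
  OR R0, R2   → R0 = 206 OR 29 = 223 (0b11011111)
Final: R0 = 223

223


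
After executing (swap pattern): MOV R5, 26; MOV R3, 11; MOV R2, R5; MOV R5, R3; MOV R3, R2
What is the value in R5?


Register state trace (swap pattern):
  MOV R5, 26  → R5 = 26
  MOV R3, 11  → R3 = 11
  MOV R2, R5  → R2 = 26  (save R5)
  MOV R5, R3  → R5 = 11  (R5 gets R3's value)
  MOV R3, R2  → R3 = 26  (R3 gets saved value)
Final: R5 = 11

11


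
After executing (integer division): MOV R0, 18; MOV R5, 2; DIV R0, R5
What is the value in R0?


Register state trace:
  MOV R0, 18  → R0 = 18
  MOV R5, 2  → R5 = 2
  DIV R0, R5  → R0 = 18 // 2 = 9
Final: R0 = 9

9


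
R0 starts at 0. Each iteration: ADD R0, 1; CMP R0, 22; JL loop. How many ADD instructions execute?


Loop trace (R0 starts at 0, target 22, step 1):
  ADD #1: R0 = 0 + 1 = 1  → 1 < 22, loop
  ADD #2: R0 = 1 + 1 = 2  → 2 < 22, loop
  ADD #3: R0 = 2 + 1 = 3  → 3 < 22, loop
  ADD #4: R0 = 3 + 1 = 4  → 4 < 22, loop
  ADD #5: R0 = 4 + 1 = 5  → 5 < 22, loop
  ADD #6: R0 = 5 + 1 = 6  → 6 < 22, loop
  ADD #7: R0 = 6 + 1 = 7  → 7 < 22, loop
  ADD #8: R0 = 7 + 1 = 8  → 8 < 22, loop
  ADD #9: R0 = 8 + 1 = 9  → 9 < 22, loop
  ADD #10: R0 = 9 + 1 = 10  → 10 < 22, loop
  ADD #11: R0 = 10 + 1 = 11  → 11 < 22, loop
  ADD #12: R0 = 11 + 1 = 12  → 12 < 22, loop
  ADD #13: R0 = 12 + 1 = 13  → 13 < 22, loop
  ADD #14: R0 = 13 + 1 = 14  → 14 < 22, loop
  ADD #15: R0 = 14 + 1 = 15  → 15 < 22, loop
  ADD #16: R0 = 15 + 1 = 16  → 16 < 22, loop
  ADD #17: R0 = 16 + 1 = 17  → 17 < 22, loop
  ADD #18: R0 = 17 + 1 = 18  → 18 < 22, loop
  ADD #19: R0 = 18 + 1 = 19  → 19 < 22, loop
  ADD #20: R0 = 19 + 1 = 20  → 20 < 22, loop
  ADD #21: R0 = 20 + 1 = 21  → 21 < 22, loop
  ADD #22: R0 = 21 + 1 = 22  → 22 >= 22, exit
Total ADD instructions: 22

22


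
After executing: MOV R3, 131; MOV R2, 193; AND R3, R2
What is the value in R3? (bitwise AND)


Register state trace:
  MOV R3, 131  → R3 = 131 (0b10000011)
  MOV R2, 193  → R2 = 193 (0b11000001)
  AND R3, R2  → R3 = 131 AND 193 = 129 (0b10000001)
Final: R3 = 129

129


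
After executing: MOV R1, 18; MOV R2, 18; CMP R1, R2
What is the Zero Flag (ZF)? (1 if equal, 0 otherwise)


Register state trace:
  MOV R1, 18  → R1 = 18
  MOV R2, 18  → R2 = 18
  CMP R1, R2  → computes 18 - 18 = 0
  Result is zero, so values are equal
ZF = 1

1


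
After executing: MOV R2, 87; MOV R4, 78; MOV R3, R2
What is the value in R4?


Register state trace:
  MOV R2, 87  → R2 = 87
  MOV R4, 78  → R4 = 78
  MOV R3, R2  → R3 = 87
Final: R4 = 78

78


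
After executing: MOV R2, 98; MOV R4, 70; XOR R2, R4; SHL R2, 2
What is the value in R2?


Register state trace:
  MOV R2, 98  → R2 = 98 (0b01100010)
  MOV R4, 70  → R4 = 70 (0b01000110)
  XOR R2, R4  → R2 = 98 XOR 70 = 36 (0b00100100)
  SHL R2, 2  → R2 = 36 << 2 = 144
Final: R2 = 144

144


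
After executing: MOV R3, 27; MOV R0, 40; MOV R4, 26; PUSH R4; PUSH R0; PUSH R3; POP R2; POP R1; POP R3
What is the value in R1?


Stack trace (top is rightmost):
  MOV R3, 27  → R3 = 27
  MOV R0, 40  → R0 = 40
  MOV R4, 26  → R4 = 26
  PUSH R4  → stack: [26]
  PUSH R0  → stack: [26, 40]
  PUSH R3  → stack: [26, 40, 27]
  POP R2  → R2 = 27, stack: [26, 40]
  POP R1  → R1 = 40, stack: [26]
  POP R3  → R3 = 26, stack: []
Final: R1 = 40

40


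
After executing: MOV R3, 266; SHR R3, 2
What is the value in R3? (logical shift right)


Register state trace:
  MOV R3, 266  → R3 = 266
  SHR R3, 2  → R3 = 266 >> 2 = 266 // 2^2 = 66
Final: R3 = 66

66


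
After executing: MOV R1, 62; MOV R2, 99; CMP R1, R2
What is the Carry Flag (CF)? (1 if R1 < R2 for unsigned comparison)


Register state trace:
  MOV R1, 62  → R1 = 62
  MOV R2, 99  → R2 = 99
  CMP R1, R2  → unsigned 62 - 99: borrow occurs
  62 < 99, so CF = 1
CF = 1

1


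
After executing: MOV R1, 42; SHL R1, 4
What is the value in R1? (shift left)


Register state trace:
  MOV R1, 42  → R1 = 42
  SHL R1, 4  → R1 = 42 << 4 = 42 * 2^4 = 672
Final: R1 = 672

672


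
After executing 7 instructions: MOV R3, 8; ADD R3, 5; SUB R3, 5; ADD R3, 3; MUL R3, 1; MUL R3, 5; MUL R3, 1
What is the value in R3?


Register state trace:
  MOV R3, 8  → R3 = 8
  ADD R3, 5  → R3 = 8 + 5 = 13
  SUB R3, 5  → R3 = 13 - 5 = 8
  ADD R3, 3  → R3 = 8 + 3 = 11
  MUL R3, 1  → R3 = 11 * 1 = 11
  MUL R3, 5  → R3 = 11 * 5 = 55
  MUL R3, 1  → R3 = 55 * 1 = 55
Final: R3 = 55

55


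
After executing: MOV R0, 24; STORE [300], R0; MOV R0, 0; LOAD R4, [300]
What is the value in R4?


Register and memory trace:
  MOV R0, 24  → R0 = 24
  STORE [300], R0  → mem[300] = 24
  MOV R0, 0  → R0 = 0
  LOAD R4, [300]  → R4 = mem[300] = 24
Final: R4 = 24

24


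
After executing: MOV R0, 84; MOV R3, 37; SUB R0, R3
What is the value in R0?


Register state trace:
  MOV R0, 84  → R0 = 84
  MOV R3, 37  → R3 = 37
  SUB R0, R3  → R0 = 84 - 37 = 47
Final: R0 = 47

47


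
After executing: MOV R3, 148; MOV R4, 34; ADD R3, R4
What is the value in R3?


Register state trace:
  MOV R3, 148  → R3 = 148
  MOV R4, 34  → R4 = 34
  ADD R3, R4  → R3 = 148 + 34 = 182
Final: R3 = 182

182


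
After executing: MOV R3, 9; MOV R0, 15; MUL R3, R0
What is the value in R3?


Register state trace:
  MOV R3, 9  → R3 = 9
  MOV R0, 15  → R0 = 15
  MUL R3, R0  → R3 = 9 * 15 = 135
Final: R3 = 135

135


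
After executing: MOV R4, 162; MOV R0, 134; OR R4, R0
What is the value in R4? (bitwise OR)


Register state trace:
  MOV R4, 162  → R4 = 162 (0b10100010)
  MOV R0, 134  → R0 = 134 (0b10000110)
  OR R4, R0   → R4 = 162 OR 134 = 166 (0b10100110)
Final: R4 = 166

166


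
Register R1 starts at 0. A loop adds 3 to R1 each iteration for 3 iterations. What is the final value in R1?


Starting value: R1 = 0
  Iter 1: R1 = 0 + 3 = 3
  Iter 2: R1 = 3 + 3 = 6
  Iter 3: R1 = 6 + 3 = 9
Final: R1 = 9

9


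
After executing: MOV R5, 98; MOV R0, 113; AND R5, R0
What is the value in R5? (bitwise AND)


Register state trace:
  MOV R5, 98  → R5 = 98 (0b01100010)
  MOV R0, 113  → R0 = 113 (0b01110001)
  AND R5, R0  → R5 = 98 AND 113 = 96 (0b01100000)
Final: R5 = 96

96


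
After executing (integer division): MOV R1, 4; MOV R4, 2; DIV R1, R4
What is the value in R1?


Register state trace:
  MOV R1, 4  → R1 = 4
  MOV R4, 2  → R4 = 2
  DIV R1, R4  → R1 = 4 // 2 = 2
Final: R1 = 2

2


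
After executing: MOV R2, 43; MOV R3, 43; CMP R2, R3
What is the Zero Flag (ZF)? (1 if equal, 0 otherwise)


Register state trace:
  MOV R2, 43  → R2 = 43
  MOV R3, 43  → R3 = 43
  CMP R2, R3  → computes 43 - 43 = 0
  Result is zero, so values are equal
ZF = 1

1


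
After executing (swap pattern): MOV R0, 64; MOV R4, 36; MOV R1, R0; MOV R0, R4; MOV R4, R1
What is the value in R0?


Register state trace (swap pattern):
  MOV R0, 64  → R0 = 64
  MOV R4, 36  → R4 = 36
  MOV R1, R0  → R1 = 64  (save R0)
  MOV R0, R4  → R0 = 36  (R0 gets R4's value)
  MOV R4, R1  → R4 = 64  (R4 gets saved value)
Final: R0 = 36

36


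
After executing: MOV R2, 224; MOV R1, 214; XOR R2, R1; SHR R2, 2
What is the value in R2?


Register state trace:
  MOV R2, 224  → R2 = 224 (0b11100000)
  MOV R1, 214  → R1 = 214 (0b11010110)
  XOR R2, R1  → R2 = 224 XOR 214 = 54 (0b00110110)
  SHR R2, 2  → R2 = 54 >> 2 = 13
Final: R2 = 13

13


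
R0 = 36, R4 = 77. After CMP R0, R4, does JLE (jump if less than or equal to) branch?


Trace:
  R0 = 36, R4 = 77
  CMP R0, R4  → compares 36 vs 77
  JLE checks: is 36 less than or equal to 77?
  36 < 77, so condition is true
Branch taken: Yes

Yes


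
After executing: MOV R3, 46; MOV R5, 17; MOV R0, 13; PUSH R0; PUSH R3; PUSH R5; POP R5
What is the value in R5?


Stack trace (top is rightmost):
  MOV R3, 46  → R3 = 46
  MOV R5, 17  → R5 = 17
  MOV R0, 13  → R0 = 13
  PUSH R0  → stack: [13]
  PUSH R3  → stack: [13, 46]
  PUSH R5  → stack: [13, 46, 17]
  POP R5  → R5 = 17, stack: [13, 46]
Final: R5 = 17

17


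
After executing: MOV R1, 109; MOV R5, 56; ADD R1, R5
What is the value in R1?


Register state trace:
  MOV R1, 109  → R1 = 109
  MOV R5, 56  → R5 = 56
  ADD R1, R5  → R1 = 109 + 56 = 165
Final: R1 = 165

165


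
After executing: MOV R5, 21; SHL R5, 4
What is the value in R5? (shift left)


Register state trace:
  MOV R5, 21  → R5 = 21
  SHL R5, 4  → R5 = 21 << 4 = 21 * 2^4 = 336
Final: R5 = 336

336


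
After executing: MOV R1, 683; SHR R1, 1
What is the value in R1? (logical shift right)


Register state trace:
  MOV R1, 683  → R1 = 683
  SHR R1, 1  → R1 = 683 >> 1 = 683 // 2^1 = 341
Final: R1 = 341

341


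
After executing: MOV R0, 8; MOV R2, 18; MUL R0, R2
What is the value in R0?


Register state trace:
  MOV R0, 8  → R0 = 8
  MOV R2, 18  → R2 = 18
  MUL R0, R2  → R0 = 8 * 18 = 144
Final: R0 = 144

144


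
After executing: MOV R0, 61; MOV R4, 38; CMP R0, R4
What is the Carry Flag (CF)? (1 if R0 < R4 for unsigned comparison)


Register state trace:
  MOV R0, 61  → R0 = 61
  MOV R4, 38  → R4 = 38
  CMP R0, R4  → unsigned 61 - 38: no borrow
  61 >= 38, so CF = 0
CF = 0

0


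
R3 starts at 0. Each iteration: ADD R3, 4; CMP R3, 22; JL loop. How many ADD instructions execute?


Loop trace (R3 starts at 0, target 22, step 4):
  ADD #1: R3 = 0 + 4 = 4  → 4 < 22, loop
  ADD #2: R3 = 4 + 4 = 8  → 8 < 22, loop
  ADD #3: R3 = 8 + 4 = 12  → 12 < 22, loop
  ADD #4: R3 = 12 + 4 = 16  → 16 < 22, loop
  ADD #5: R3 = 16 + 4 = 20  → 20 < 22, loop
  ADD #6: R3 = 20 + 4 = 24  → 24 >= 22, exit
Total ADD instructions: 6

6


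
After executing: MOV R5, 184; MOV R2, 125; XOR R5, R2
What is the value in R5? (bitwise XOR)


Register state trace:
  MOV R5, 184  → R5 = 184 (0b10111000)
  MOV R2, 125  → R2 = 125 (0b01111101)
  XOR R5, R2  → R5 = 184 XOR 125 = 197 (0b11000101)
Final: R5 = 197

197


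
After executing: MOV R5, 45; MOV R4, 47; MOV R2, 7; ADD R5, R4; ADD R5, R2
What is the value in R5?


Register state trace:
  MOV R5, 45  → R5 = 45
  MOV R4, 47  → R4 = 47
  MOV R2, 7  → R2 = 7
  ADD R5, R4  → R5 = 45 + 47 = 92
  ADD R5, R2  → R5 = 92 + 7 = 99
Final: R5 = 99

99


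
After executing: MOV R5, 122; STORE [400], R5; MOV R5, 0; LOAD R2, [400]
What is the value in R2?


Register and memory trace:
  MOV R5, 122  → R5 = 122
  STORE [400], R5  → mem[400] = 122
  MOV R5, 0  → R5 = 0
  LOAD R2, [400]  → R2 = mem[400] = 122
Final: R2 = 122

122


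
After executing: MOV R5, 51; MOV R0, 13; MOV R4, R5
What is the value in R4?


Register state trace:
  MOV R5, 51  → R5 = 51
  MOV R0, 13  → R0 = 13
  MOV R4, R5  → R4 = 51
Final: R4 = 51

51


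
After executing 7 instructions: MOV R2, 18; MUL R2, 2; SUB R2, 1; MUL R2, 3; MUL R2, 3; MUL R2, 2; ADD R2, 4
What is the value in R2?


Register state trace:
  MOV R2, 18  → R2 = 18
  MUL R2, 2  → R2 = 18 * 2 = 36
  SUB R2, 1  → R2 = 36 - 1 = 35
  MUL R2, 3  → R2 = 35 * 3 = 105
  MUL R2, 3  → R2 = 105 * 3 = 315
  MUL R2, 2  → R2 = 315 * 2 = 630
  ADD R2, 4  → R2 = 630 + 4 = 634
Final: R2 = 634

634


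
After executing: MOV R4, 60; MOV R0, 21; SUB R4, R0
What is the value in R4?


Register state trace:
  MOV R4, 60  → R4 = 60
  MOV R0, 21  → R0 = 21
  SUB R4, R0  → R4 = 60 - 21 = 39
Final: R4 = 39

39


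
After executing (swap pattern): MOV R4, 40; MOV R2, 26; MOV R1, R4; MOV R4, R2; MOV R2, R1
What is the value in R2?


Register state trace (swap pattern):
  MOV R4, 40  → R4 = 40
  MOV R2, 26  → R2 = 26
  MOV R1, R4  → R1 = 40  (save R4)
  MOV R4, R2  → R4 = 26  (R4 gets R2's value)
  MOV R2, R1  → R2 = 40  (R2 gets saved value)
Final: R2 = 40

40


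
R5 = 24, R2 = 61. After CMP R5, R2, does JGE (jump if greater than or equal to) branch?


Trace:
  R5 = 24, R2 = 61
  CMP R5, R2  → compares 24 vs 61
  JGE checks: is 24 greater than or equal to 61?
  24 < 61, so condition is false
Branch taken: No

No


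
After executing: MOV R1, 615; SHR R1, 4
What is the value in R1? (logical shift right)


Register state trace:
  MOV R1, 615  → R1 = 615
  SHR R1, 4  → R1 = 615 >> 4 = 615 // 2^4 = 38
Final: R1 = 38

38


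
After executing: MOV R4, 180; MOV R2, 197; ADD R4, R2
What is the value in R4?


Register state trace:
  MOV R4, 180  → R4 = 180
  MOV R2, 197  → R2 = 197
  ADD R4, R2  → R4 = 180 + 197 = 377
Final: R4 = 377

377


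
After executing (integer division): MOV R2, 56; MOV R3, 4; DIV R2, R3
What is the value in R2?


Register state trace:
  MOV R2, 56  → R2 = 56
  MOV R3, 4  → R3 = 4
  DIV R2, R3  → R2 = 56 // 4 = 14
Final: R2 = 14

14


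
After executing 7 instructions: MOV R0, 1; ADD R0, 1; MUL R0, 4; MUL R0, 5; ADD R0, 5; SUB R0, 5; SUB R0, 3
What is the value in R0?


Register state trace:
  MOV R0, 1  → R0 = 1
  ADD R0, 1  → R0 = 1 + 1 = 2
  MUL R0, 4  → R0 = 2 * 4 = 8
  MUL R0, 5  → R0 = 8 * 5 = 40
  ADD R0, 5  → R0 = 40 + 5 = 45
  SUB R0, 5  → R0 = 45 - 5 = 40
  SUB R0, 3  → R0 = 40 - 3 = 37
Final: R0 = 37

37


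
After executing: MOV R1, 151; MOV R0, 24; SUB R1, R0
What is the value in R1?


Register state trace:
  MOV R1, 151  → R1 = 151
  MOV R0, 24  → R0 = 24
  SUB R1, R0  → R1 = 151 - 24 = 127
Final: R1 = 127

127


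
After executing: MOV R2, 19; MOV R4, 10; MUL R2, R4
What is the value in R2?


Register state trace:
  MOV R2, 19  → R2 = 19
  MOV R4, 10  → R4 = 10
  MUL R2, R4  → R2 = 19 * 10 = 190
Final: R2 = 190

190


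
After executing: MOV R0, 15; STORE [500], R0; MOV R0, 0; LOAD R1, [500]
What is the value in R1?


Register and memory trace:
  MOV R0, 15  → R0 = 15
  STORE [500], R0  → mem[500] = 15
  MOV R0, 0  → R0 = 0
  LOAD R1, [500]  → R1 = mem[500] = 15
Final: R1 = 15

15


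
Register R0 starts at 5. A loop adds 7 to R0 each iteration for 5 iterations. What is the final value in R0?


Starting value: R0 = 5
  Iter 1: R0 = 5 + 7 = 12
  Iter 2: R0 = 12 + 7 = 19
  Iter 3: R0 = 19 + 7 = 26
  Iter 4: R0 = 26 + 7 = 33
  Iter 5: R0 = 33 + 7 = 40
Final: R0 = 40

40


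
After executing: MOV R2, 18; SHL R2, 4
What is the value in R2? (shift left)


Register state trace:
  MOV R2, 18  → R2 = 18
  SHL R2, 4  → R2 = 18 << 4 = 18 * 2^4 = 288
Final: R2 = 288

288


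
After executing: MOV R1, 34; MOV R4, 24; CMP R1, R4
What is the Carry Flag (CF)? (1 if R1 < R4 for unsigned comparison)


Register state trace:
  MOV R1, 34  → R1 = 34
  MOV R4, 24  → R4 = 24
  CMP R1, R4  → unsigned 34 - 24: no borrow
  34 >= 24, so CF = 0
CF = 0

0


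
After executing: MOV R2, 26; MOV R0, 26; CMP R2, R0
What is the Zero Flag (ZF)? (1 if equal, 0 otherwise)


Register state trace:
  MOV R2, 26  → R2 = 26
  MOV R0, 26  → R0 = 26
  CMP R2, R0  → computes 26 - 26 = 0
  Result is zero, so values are equal
ZF = 1

1


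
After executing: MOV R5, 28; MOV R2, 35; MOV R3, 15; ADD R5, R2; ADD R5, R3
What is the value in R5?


Register state trace:
  MOV R5, 28  → R5 = 28
  MOV R2, 35  → R2 = 35
  MOV R3, 15  → R3 = 15
  ADD R5, R2  → R5 = 28 + 35 = 63
  ADD R5, R3  → R5 = 63 + 15 = 78
Final: R5 = 78

78


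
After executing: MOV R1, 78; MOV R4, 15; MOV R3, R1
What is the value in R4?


Register state trace:
  MOV R1, 78  → R1 = 78
  MOV R4, 15  → R4 = 15
  MOV R3, R1  → R3 = 78
Final: R4 = 15

15


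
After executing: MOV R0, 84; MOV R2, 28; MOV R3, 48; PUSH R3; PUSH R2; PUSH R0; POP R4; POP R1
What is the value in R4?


Stack trace (top is rightmost):
  MOV R0, 84  → R0 = 84
  MOV R2, 28  → R2 = 28
  MOV R3, 48  → R3 = 48
  PUSH R3  → stack: [48]
  PUSH R2  → stack: [48, 28]
  PUSH R0  → stack: [48, 28, 84]
  POP R4  → R4 = 84, stack: [48, 28]
  POP R1  → R1 = 28, stack: [48]
Final: R4 = 84

84


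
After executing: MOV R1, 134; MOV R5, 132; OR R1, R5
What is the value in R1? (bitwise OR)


Register state trace:
  MOV R1, 134  → R1 = 134 (0b10000110)
  MOV R5, 132  → R5 = 132 (0b10000100)
  OR R1, R5   → R1 = 134 OR 132 = 134 (0b10000110)
Final: R1 = 134

134


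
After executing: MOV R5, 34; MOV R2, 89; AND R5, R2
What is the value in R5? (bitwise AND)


Register state trace:
  MOV R5, 34  → R5 = 34 (0b00100010)
  MOV R2, 89  → R2 = 89 (0b01011001)
  AND R5, R2  → R5 = 34 AND 89 = 0 (0b00000000)
Final: R5 = 0

0


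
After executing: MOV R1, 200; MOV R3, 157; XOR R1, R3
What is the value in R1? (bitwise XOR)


Register state trace:
  MOV R1, 200  → R1 = 200 (0b11001000)
  MOV R3, 157  → R3 = 157 (0b10011101)
  XOR R1, R3  → R1 = 200 XOR 157 = 85 (0b01010101)
Final: R1 = 85

85


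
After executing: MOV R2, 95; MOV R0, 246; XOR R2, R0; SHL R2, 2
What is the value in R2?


Register state trace:
  MOV R2, 95  → R2 = 95 (0b01011111)
  MOV R0, 246  → R0 = 246 (0b11110110)
  XOR R2, R0  → R2 = 95 XOR 246 = 169 (0b10101001)
  SHL R2, 2  → R2 = 169 << 2 = 676
Final: R2 = 676

676


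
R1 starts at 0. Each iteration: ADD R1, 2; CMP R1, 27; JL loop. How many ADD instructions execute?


Loop trace (R1 starts at 0, target 27, step 2):
  ADD #1: R1 = 0 + 2 = 2  → 2 < 27, loop
  ADD #2: R1 = 2 + 2 = 4  → 4 < 27, loop
  ADD #3: R1 = 4 + 2 = 6  → 6 < 27, loop
  ADD #4: R1 = 6 + 2 = 8  → 8 < 27, loop
  ADD #5: R1 = 8 + 2 = 10  → 10 < 27, loop
  ADD #6: R1 = 10 + 2 = 12  → 12 < 27, loop
  ADD #7: R1 = 12 + 2 = 14  → 14 < 27, loop
  ADD #8: R1 = 14 + 2 = 16  → 16 < 27, loop
  ADD #9: R1 = 16 + 2 = 18  → 18 < 27, loop
  ADD #10: R1 = 18 + 2 = 20  → 20 < 27, loop
  ADD #11: R1 = 20 + 2 = 22  → 22 < 27, loop
  ADD #12: R1 = 22 + 2 = 24  → 24 < 27, loop
  ADD #13: R1 = 24 + 2 = 26  → 26 < 27, loop
  ADD #14: R1 = 26 + 2 = 28  → 28 >= 27, exit
Total ADD instructions: 14

14


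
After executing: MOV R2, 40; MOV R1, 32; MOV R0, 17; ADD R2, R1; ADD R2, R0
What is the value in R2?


Register state trace:
  MOV R2, 40  → R2 = 40
  MOV R1, 32  → R1 = 32
  MOV R0, 17  → R0 = 17
  ADD R2, R1  → R2 = 40 + 32 = 72
  ADD R2, R0  → R2 = 72 + 17 = 89
Final: R2 = 89

89


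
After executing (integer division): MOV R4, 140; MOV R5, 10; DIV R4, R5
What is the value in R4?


Register state trace:
  MOV R4, 140  → R4 = 140
  MOV R5, 10  → R5 = 10
  DIV R4, R5  → R4 = 140 // 10 = 14
Final: R4 = 14

14


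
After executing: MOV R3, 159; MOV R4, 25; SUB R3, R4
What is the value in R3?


Register state trace:
  MOV R3, 159  → R3 = 159
  MOV R4, 25  → R4 = 25
  SUB R3, R4  → R3 = 159 - 25 = 134
Final: R3 = 134

134


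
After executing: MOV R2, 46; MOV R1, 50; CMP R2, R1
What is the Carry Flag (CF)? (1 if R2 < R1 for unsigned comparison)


Register state trace:
  MOV R2, 46  → R2 = 46
  MOV R1, 50  → R1 = 50
  CMP R2, R1  → unsigned 46 - 50: borrow occurs
  46 < 50, so CF = 1
CF = 1

1


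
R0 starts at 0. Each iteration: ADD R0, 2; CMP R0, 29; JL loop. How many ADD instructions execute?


Loop trace (R0 starts at 0, target 29, step 2):
  ADD #1: R0 = 0 + 2 = 2  → 2 < 29, loop
  ADD #2: R0 = 2 + 2 = 4  → 4 < 29, loop
  ADD #3: R0 = 4 + 2 = 6  → 6 < 29, loop
  ADD #4: R0 = 6 + 2 = 8  → 8 < 29, loop
  ADD #5: R0 = 8 + 2 = 10  → 10 < 29, loop
  ADD #6: R0 = 10 + 2 = 12  → 12 < 29, loop
  ADD #7: R0 = 12 + 2 = 14  → 14 < 29, loop
  ADD #8: R0 = 14 + 2 = 16  → 16 < 29, loop
  ADD #9: R0 = 16 + 2 = 18  → 18 < 29, loop
  ADD #10: R0 = 18 + 2 = 20  → 20 < 29, loop
  ADD #11: R0 = 20 + 2 = 22  → 22 < 29, loop
  ADD #12: R0 = 22 + 2 = 24  → 24 < 29, loop
  ADD #13: R0 = 24 + 2 = 26  → 26 < 29, loop
  ADD #14: R0 = 26 + 2 = 28  → 28 < 29, loop
  ADD #15: R0 = 28 + 2 = 30  → 30 >= 29, exit
Total ADD instructions: 15

15


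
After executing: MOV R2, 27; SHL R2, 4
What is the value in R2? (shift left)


Register state trace:
  MOV R2, 27  → R2 = 27
  SHL R2, 4  → R2 = 27 << 4 = 27 * 2^4 = 432
Final: R2 = 432

432


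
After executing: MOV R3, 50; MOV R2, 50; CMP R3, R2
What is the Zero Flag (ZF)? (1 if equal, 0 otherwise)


Register state trace:
  MOV R3, 50  → R3 = 50
  MOV R2, 50  → R2 = 50
  CMP R3, R2  → computes 50 - 50 = 0
  Result is zero, so values are equal
ZF = 1

1


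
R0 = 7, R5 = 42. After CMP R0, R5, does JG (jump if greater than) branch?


Trace:
  R0 = 7, R5 = 42
  CMP R0, R5  → compares 7 vs 42
  JG checks: is 7 greater than 42?
  7 < 42, so condition is false
Branch taken: No

No


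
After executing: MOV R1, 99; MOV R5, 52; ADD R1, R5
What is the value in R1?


Register state trace:
  MOV R1, 99  → R1 = 99
  MOV R5, 52  → R5 = 52
  ADD R1, R5  → R1 = 99 + 52 = 151
Final: R1 = 151

151


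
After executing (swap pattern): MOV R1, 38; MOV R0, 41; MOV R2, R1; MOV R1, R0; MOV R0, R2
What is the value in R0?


Register state trace (swap pattern):
  MOV R1, 38  → R1 = 38
  MOV R0, 41  → R0 = 41
  MOV R2, R1  → R2 = 38  (save R1)
  MOV R1, R0  → R1 = 41  (R1 gets R0's value)
  MOV R0, R2  → R0 = 38  (R0 gets saved value)
Final: R0 = 38

38


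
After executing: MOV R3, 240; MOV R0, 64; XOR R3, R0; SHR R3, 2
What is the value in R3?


Register state trace:
  MOV R3, 240  → R3 = 240 (0b11110000)
  MOV R0, 64  → R0 = 64 (0b01000000)
  XOR R3, R0  → R3 = 240 XOR 64 = 176 (0b10110000)
  SHR R3, 2  → R3 = 176 >> 2 = 44
Final: R3 = 44

44


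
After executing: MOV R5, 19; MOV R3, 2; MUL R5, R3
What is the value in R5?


Register state trace:
  MOV R5, 19  → R5 = 19
  MOV R3, 2  → R3 = 2
  MUL R5, R3  → R5 = 19 * 2 = 38
Final: R5 = 38

38


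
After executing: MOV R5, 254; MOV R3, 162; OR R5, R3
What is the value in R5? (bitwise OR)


Register state trace:
  MOV R5, 254  → R5 = 254 (0b11111110)
  MOV R3, 162  → R3 = 162 (0b10100010)
  OR R5, R3   → R5 = 254 OR 162 = 254 (0b11111110)
Final: R5 = 254

254


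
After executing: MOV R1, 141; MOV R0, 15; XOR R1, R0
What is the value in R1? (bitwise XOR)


Register state trace:
  MOV R1, 141  → R1 = 141 (0b10001101)
  MOV R0, 15  → R0 = 15 (0b00001111)
  XOR R1, R0  → R1 = 141 XOR 15 = 130 (0b10000010)
Final: R1 = 130

130


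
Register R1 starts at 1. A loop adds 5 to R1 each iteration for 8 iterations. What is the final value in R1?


Starting value: R1 = 1
  Iter 1: R1 = 1 + 5 = 6
  Iter 2: R1 = 6 + 5 = 11
  Iter 3: R1 = 11 + 5 = 16
  Iter 4: R1 = 16 + 5 = 21
  Iter 5: R1 = 21 + 5 = 26
  Iter 6: R1 = 26 + 5 = 31
  Iter 7: R1 = 31 + 5 = 36
  Iter 8: R1 = 36 + 5 = 41
Final: R1 = 41

41


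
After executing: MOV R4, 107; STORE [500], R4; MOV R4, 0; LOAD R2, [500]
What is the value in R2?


Register and memory trace:
  MOV R4, 107  → R4 = 107
  STORE [500], R4  → mem[500] = 107
  MOV R4, 0  → R4 = 0
  LOAD R2, [500]  → R2 = mem[500] = 107
Final: R2 = 107

107


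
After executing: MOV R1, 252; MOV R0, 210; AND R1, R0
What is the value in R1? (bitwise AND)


Register state trace:
  MOV R1, 252  → R1 = 252 (0b11111100)
  MOV R0, 210  → R0 = 210 (0b11010010)
  AND R1, R0  → R1 = 252 AND 210 = 208 (0b11010000)
Final: R1 = 208

208


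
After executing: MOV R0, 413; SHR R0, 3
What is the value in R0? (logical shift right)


Register state trace:
  MOV R0, 413  → R0 = 413
  SHR R0, 3  → R0 = 413 >> 3 = 413 // 2^3 = 51
Final: R0 = 51

51


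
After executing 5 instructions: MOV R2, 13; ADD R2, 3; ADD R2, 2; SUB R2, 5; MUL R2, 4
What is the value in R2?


Register state trace:
  MOV R2, 13  → R2 = 13
  ADD R2, 3  → R2 = 13 + 3 = 16
  ADD R2, 2  → R2 = 16 + 2 = 18
  SUB R2, 5  → R2 = 18 - 5 = 13
  MUL R2, 4  → R2 = 13 * 4 = 52
Final: R2 = 52

52


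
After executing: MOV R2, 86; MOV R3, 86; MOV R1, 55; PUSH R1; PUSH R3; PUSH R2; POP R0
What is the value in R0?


Stack trace (top is rightmost):
  MOV R2, 86  → R2 = 86
  MOV R3, 86  → R3 = 86
  MOV R1, 55  → R1 = 55
  PUSH R1  → stack: [55]
  PUSH R3  → stack: [55, 86]
  PUSH R2  → stack: [55, 86, 86]
  POP R0  → R0 = 86, stack: [55, 86]
Final: R0 = 86

86


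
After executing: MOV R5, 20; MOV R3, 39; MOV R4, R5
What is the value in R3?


Register state trace:
  MOV R5, 20  → R5 = 20
  MOV R3, 39  → R3 = 39
  MOV R4, R5  → R4 = 20
Final: R3 = 39

39


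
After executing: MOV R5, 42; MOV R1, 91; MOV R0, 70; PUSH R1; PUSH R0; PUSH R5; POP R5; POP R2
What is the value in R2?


Stack trace (top is rightmost):
  MOV R5, 42  → R5 = 42
  MOV R1, 91  → R1 = 91
  MOV R0, 70  → R0 = 70
  PUSH R1  → stack: [91]
  PUSH R0  → stack: [91, 70]
  PUSH R5  → stack: [91, 70, 42]
  POP R5  → R5 = 42, stack: [91, 70]
  POP R2  → R2 = 70, stack: [91]
Final: R2 = 70

70


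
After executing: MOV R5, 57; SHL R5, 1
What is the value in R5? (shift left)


Register state trace:
  MOV R5, 57  → R5 = 57
  SHL R5, 1  → R5 = 57 << 1 = 57 * 2^1 = 114
Final: R5 = 114

114


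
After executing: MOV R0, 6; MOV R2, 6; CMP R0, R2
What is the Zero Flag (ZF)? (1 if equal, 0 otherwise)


Register state trace:
  MOV R0, 6  → R0 = 6
  MOV R2, 6  → R2 = 6
  CMP R0, R2  → computes 6 - 6 = 0
  Result is zero, so values are equal
ZF = 1

1


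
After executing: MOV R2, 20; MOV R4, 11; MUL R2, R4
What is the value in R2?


Register state trace:
  MOV R2, 20  → R2 = 20
  MOV R4, 11  → R4 = 11
  MUL R2, R4  → R2 = 20 * 11 = 220
Final: R2 = 220

220


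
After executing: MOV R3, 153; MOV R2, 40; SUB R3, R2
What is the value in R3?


Register state trace:
  MOV R3, 153  → R3 = 153
  MOV R2, 40  → R2 = 40
  SUB R3, R2  → R3 = 153 - 40 = 113
Final: R3 = 113

113


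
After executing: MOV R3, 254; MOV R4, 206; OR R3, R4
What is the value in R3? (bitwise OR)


Register state trace:
  MOV R3, 254  → R3 = 254 (0b11111110)
  MOV R4, 206  → R4 = 206 (0b11001110)
  OR R3, R4   → R3 = 254 OR 206 = 254 (0b11111110)
Final: R3 = 254

254


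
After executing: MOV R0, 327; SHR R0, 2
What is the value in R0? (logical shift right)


Register state trace:
  MOV R0, 327  → R0 = 327
  SHR R0, 2  → R0 = 327 >> 2 = 327 // 2^2 = 81
Final: R0 = 81

81


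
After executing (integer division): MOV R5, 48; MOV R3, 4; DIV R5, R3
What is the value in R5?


Register state trace:
  MOV R5, 48  → R5 = 48
  MOV R3, 4  → R3 = 4
  DIV R5, R3  → R5 = 48 // 4 = 12
Final: R5 = 12

12


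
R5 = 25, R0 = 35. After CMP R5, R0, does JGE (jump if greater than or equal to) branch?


Trace:
  R5 = 25, R0 = 35
  CMP R5, R0  → compares 25 vs 35
  JGE checks: is 25 greater than or equal to 35?
  25 < 35, so condition is false
Branch taken: No

No


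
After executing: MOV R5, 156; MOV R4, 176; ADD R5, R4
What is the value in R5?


Register state trace:
  MOV R5, 156  → R5 = 156
  MOV R4, 176  → R4 = 176
  ADD R5, R4  → R5 = 156 + 176 = 332
Final: R5 = 332

332


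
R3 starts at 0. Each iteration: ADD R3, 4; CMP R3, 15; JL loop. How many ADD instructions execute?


Loop trace (R3 starts at 0, target 15, step 4):
  ADD #1: R3 = 0 + 4 = 4  → 4 < 15, loop
  ADD #2: R3 = 4 + 4 = 8  → 8 < 15, loop
  ADD #3: R3 = 8 + 4 = 12  → 12 < 15, loop
  ADD #4: R3 = 12 + 4 = 16  → 16 >= 15, exit
Total ADD instructions: 4

4


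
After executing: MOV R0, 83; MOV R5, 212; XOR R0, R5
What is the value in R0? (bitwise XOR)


Register state trace:
  MOV R0, 83  → R0 = 83 (0b01010011)
  MOV R5, 212  → R5 = 212 (0b11010100)
  XOR R0, R5  → R0 = 83 XOR 212 = 135 (0b10000111)
Final: R0 = 135

135


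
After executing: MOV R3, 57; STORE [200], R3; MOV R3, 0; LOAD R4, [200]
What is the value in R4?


Register and memory trace:
  MOV R3, 57  → R3 = 57
  STORE [200], R3  → mem[200] = 57
  MOV R3, 0  → R3 = 0
  LOAD R4, [200]  → R4 = mem[200] = 57
Final: R4 = 57

57


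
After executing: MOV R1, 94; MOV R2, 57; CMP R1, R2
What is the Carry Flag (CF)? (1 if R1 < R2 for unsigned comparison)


Register state trace:
  MOV R1, 94  → R1 = 94
  MOV R2, 57  → R2 = 57
  CMP R1, R2  → unsigned 94 - 57: no borrow
  94 >= 57, so CF = 0
CF = 0

0


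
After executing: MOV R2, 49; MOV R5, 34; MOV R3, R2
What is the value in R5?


Register state trace:
  MOV R2, 49  → R2 = 49
  MOV R5, 34  → R5 = 34
  MOV R3, R2  → R3 = 49
Final: R5 = 34

34


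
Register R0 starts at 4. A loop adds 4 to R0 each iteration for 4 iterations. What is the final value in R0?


Starting value: R0 = 4
  Iter 1: R0 = 4 + 4 = 8
  Iter 2: R0 = 8 + 4 = 12
  Iter 3: R0 = 12 + 4 = 16
  Iter 4: R0 = 16 + 4 = 20
Final: R0 = 20

20
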